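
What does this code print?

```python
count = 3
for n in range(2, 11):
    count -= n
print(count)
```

-51

n=2: count = 3-2 = 1
n=3: count = 1-3 = -2
n=4: count = (-2)-4 = -6
n=5: count = (-6)-5 = -11
n=6: count = (-11)-6 = -17
n=7: count = (-17)-7 = -24
n=8: count = (-24)-8 = -32
n=9: count = (-32)-9 = -41
n=10: count = (-41)-10 = -51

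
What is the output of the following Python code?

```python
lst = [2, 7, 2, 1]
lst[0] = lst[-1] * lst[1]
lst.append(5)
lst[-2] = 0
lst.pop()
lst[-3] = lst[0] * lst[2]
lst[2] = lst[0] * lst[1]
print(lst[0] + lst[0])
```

lst[0] = lst[-1]*lst[1] = 1*7 = 7 → [7, 7, 2, 1]
append 5 → [7, 7, 2, 1, 5]
lst[-2] = 0 → [7, 7, 2, 0, 5]
pop() removes 5 → [7, 7, 2, 0]
lst[-3] = lst[0]*lst[2] = 7*2 = 14 → [7, 14, 2, 0]
lst[2] = lst[0]*lst[1] = 7*14 = 98 → [7, 14, 98, 0]
lst[0]+lst[0] = 7+7 = 14

14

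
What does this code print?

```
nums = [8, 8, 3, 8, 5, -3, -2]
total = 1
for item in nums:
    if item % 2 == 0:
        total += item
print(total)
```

item=8: even, total = 1+8 = 9
item=8: even, total = 9+8 = 17
item=3: not even
item=8: even, total = 17+8 = 25
item=5: not even
item=-3: not even
item=-2: even, total = 25+(-2) = 23

23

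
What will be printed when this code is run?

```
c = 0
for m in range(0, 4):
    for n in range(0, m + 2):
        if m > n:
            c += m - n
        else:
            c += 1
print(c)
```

m=0,n=0: not 0>0, c = 0+1 = 1
m=0,n=1: not 0>1, c = 1+1 = 2
m=1,n=0: 1>0, c = 2+1 = 3
m=1,n=1: not 1>1, c = 3+1 = 4
m=1,n=2: not 1>2, c = 4+1 = 5
m=2,n=0: 2>0, c = 5+2 = 7
m=2,n=1: 2>1, c = 7+1 = 8
m=2,n=2: not 2>2, c = 8+1 = 9
m=2,n=3: not 2>3, c = 9+1 = 10
m=3,n=0: 3>0, c = 10+3 = 13
m=3,n=1: 3>1, c = 13+2 = 15
m=3,n=2: 3>2, c = 15+1 = 16
m=3,n=3: not 3>3, c = 16+1 = 17
m=3,n=4: not 3>4, c = 17+1 = 18

18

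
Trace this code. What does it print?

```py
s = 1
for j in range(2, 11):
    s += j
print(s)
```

j=2: s = 1+2 = 3
j=3: s = 3+3 = 6
j=4: s = 6+4 = 10
j=5: s = 10+5 = 15
j=6: s = 15+6 = 21
j=7: s = 21+7 = 28
j=8: s = 28+8 = 36
j=9: s = 36+9 = 45
j=10: s = 45+10 = 55

55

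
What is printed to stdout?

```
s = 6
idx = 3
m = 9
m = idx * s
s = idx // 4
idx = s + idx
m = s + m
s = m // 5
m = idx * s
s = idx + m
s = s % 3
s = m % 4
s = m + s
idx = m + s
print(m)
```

m = 3*6 = 18
s = 3//4 = 0
idx = 0+3 = 3
m = 0+18 = 18
s = 18//5 = 3
m = 3*3 = 9
s = 3+9 = 12
s = 12%3 = 0
s = 9%4 = 1
s = 9+1 = 10
idx = 9+10 = 19

9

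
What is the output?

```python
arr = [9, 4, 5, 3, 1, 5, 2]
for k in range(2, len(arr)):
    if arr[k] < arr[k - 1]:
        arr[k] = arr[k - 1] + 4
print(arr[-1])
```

k=2: 5>=4, unchanged → [9, 4, 5, 3, 1, 5, 2]
k=3: 3<5, arr[3] = 5+4 = 9 → [9, 4, 5, 9, 1, 5, 2]
k=4: 1<9, arr[4] = 9+4 = 13 → [9, 4, 5, 9, 13, 5, 2]
k=5: 5<13, arr[5] = 13+4 = 17 → [9, 4, 5, 9, 13, 17, 2]
k=6: 2<17, arr[6] = 17+4 = 21 → [9, 4, 5, 9, 13, 17, 21]

21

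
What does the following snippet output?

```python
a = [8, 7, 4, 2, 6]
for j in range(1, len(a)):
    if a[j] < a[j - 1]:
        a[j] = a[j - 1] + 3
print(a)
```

j=1: 7<8, a[1] = 8+3 = 11 → [8, 11, 4, 2, 6]
j=2: 4<11, a[2] = 11+3 = 14 → [8, 11, 14, 2, 6]
j=3: 2<14, a[3] = 14+3 = 17 → [8, 11, 14, 17, 6]
j=4: 6<17, a[4] = 17+3 = 20 → [8, 11, 14, 17, 20]

[8, 11, 14, 17, 20]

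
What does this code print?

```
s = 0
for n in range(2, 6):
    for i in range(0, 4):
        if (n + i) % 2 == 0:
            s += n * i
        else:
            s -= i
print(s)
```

n=2,i=0: even sum, s = 0+0 = 0
n=2,i=1: odd sum, s = 0-1 = -1
n=2,i=2: even sum, s = (-1)+4 = 3
n=2,i=3: odd sum, s = 3-3 = 0
n=3,i=0: odd sum, s = 0-0 = 0
n=3,i=1: even sum, s = 0+3 = 3
n=3,i=2: odd sum, s = 3-2 = 1
n=3,i=3: even sum, s = 1+9 = 10
n=4,i=0: even sum, s = 10+0 = 10
n=4,i=1: odd sum, s = 10-1 = 9
n=4,i=2: even sum, s = 9+8 = 17
n=4,i=3: odd sum, s = 17-3 = 14
n=5,i=0: odd sum, s = 14-0 = 14
n=5,i=1: even sum, s = 14+5 = 19
n=5,i=2: odd sum, s = 19-2 = 17
n=5,i=3: even sum, s = 17+15 = 32

32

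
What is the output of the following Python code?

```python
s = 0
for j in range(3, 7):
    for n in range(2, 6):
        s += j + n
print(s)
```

j=3,n=2: s = 0+5 = 5
j=3,n=3: s = 5+6 = 11
j=3,n=4: s = 11+7 = 18
j=3,n=5: s = 18+8 = 26
j=4,n=2: s = 26+6 = 32
j=4,n=3: s = 32+7 = 39
j=4,n=4: s = 39+8 = 47
j=4,n=5: s = 47+9 = 56
j=5,n=2: s = 56+7 = 63
j=5,n=3: s = 63+8 = 71
j=5,n=4: s = 71+9 = 80
j=5,n=5: s = 80+10 = 90
j=6,n=2: s = 90+8 = 98
j=6,n=3: s = 98+9 = 107
j=6,n=4: s = 107+10 = 117
j=6,n=5: s = 117+11 = 128

128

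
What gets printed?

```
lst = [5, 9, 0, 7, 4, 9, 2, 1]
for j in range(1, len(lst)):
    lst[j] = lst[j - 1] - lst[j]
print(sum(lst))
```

-106

j=1: lst[1] = 5-9 = -4 → [5, -4, 0, 7, 4, 9, 2, 1]
j=2: lst[2] = (-4)-0 = -4 → [5, -4, -4, 7, 4, 9, 2, 1]
j=3: lst[3] = (-4)-7 = -11 → [5, -4, -4, -11, 4, 9, 2, 1]
j=4: lst[4] = (-11)-4 = -15 → [5, -4, -4, -11, -15, 9, 2, 1]
j=5: lst[5] = (-15)-9 = -24 → [5, -4, -4, -11, -15, -24, 2, 1]
j=6: lst[6] = (-24)-2 = -26 → [5, -4, -4, -11, -15, -24, -26, 1]
j=7: lst[7] = (-26)-1 = -27 → [5, -4, -4, -11, -15, -24, -26, -27]
sum = -106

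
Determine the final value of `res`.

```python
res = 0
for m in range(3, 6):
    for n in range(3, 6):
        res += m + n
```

72

m=3,n=3: res = 0+6 = 6
m=3,n=4: res = 6+7 = 13
m=3,n=5: res = 13+8 = 21
m=4,n=3: res = 21+7 = 28
m=4,n=4: res = 28+8 = 36
m=4,n=5: res = 36+9 = 45
m=5,n=3: res = 45+8 = 53
m=5,n=4: res = 53+9 = 62
m=5,n=5: res = 62+10 = 72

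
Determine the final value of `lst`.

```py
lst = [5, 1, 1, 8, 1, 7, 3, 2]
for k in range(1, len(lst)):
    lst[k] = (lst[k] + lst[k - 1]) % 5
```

k=1: lst[1] = (1+5)%5 = 1 → [5, 1, 1, 8, 1, 7, 3, 2]
k=2: lst[2] = (1+1)%5 = 2 → [5, 1, 2, 8, 1, 7, 3, 2]
k=3: lst[3] = (8+2)%5 = 0 → [5, 1, 2, 0, 1, 7, 3, 2]
k=4: lst[4] = (1+0)%5 = 1 → [5, 1, 2, 0, 1, 7, 3, 2]
k=5: lst[5] = (7+1)%5 = 3 → [5, 1, 2, 0, 1, 3, 3, 2]
k=6: lst[6] = (3+3)%5 = 1 → [5, 1, 2, 0, 1, 3, 1, 2]
k=7: lst[7] = (2+1)%5 = 3 → [5, 1, 2, 0, 1, 3, 1, 3]

[5, 1, 2, 0, 1, 3, 1, 3]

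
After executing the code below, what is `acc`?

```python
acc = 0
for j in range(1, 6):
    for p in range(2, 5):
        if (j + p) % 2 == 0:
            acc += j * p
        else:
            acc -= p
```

39

j=1,p=2: odd sum, acc = 0-2 = -2
j=1,p=3: even sum, acc = (-2)+3 = 1
j=1,p=4: odd sum, acc = 1-4 = -3
j=2,p=2: even sum, acc = (-3)+4 = 1
j=2,p=3: odd sum, acc = 1-3 = -2
j=2,p=4: even sum, acc = (-2)+8 = 6
j=3,p=2: odd sum, acc = 6-2 = 4
j=3,p=3: even sum, acc = 4+9 = 13
j=3,p=4: odd sum, acc = 13-4 = 9
j=4,p=2: even sum, acc = 9+8 = 17
j=4,p=3: odd sum, acc = 17-3 = 14
j=4,p=4: even sum, acc = 14+16 = 30
j=5,p=2: odd sum, acc = 30-2 = 28
j=5,p=3: even sum, acc = 28+15 = 43
j=5,p=4: odd sum, acc = 43-4 = 39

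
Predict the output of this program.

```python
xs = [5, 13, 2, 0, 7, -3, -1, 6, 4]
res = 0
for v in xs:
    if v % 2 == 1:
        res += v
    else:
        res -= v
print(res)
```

9

v=5: odd, res = 0+5 = 5
v=13: odd, res = 5+13 = 18
v=2: not odd, res = 18-2 = 16
v=0: not odd, res = 16-0 = 16
v=7: odd, res = 16+7 = 23
v=-3: odd, res = 23+(-3) = 20
v=-1: odd, res = 20+(-1) = 19
v=6: not odd, res = 19-6 = 13
v=4: not odd, res = 13-4 = 9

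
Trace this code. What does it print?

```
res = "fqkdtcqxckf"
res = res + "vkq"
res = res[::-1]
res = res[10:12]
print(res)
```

dk

+ 'vkq' → 'fqkdtcqxckfvkq'
reverse → 'qkvfkcxqctdkqf'
slice [10:12] → 'dk'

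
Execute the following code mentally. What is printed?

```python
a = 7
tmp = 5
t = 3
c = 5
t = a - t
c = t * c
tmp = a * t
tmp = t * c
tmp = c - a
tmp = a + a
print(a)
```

7

t = 7-3 = 4
c = 4*5 = 20
tmp = 7*4 = 28
tmp = 4*20 = 80
tmp = 20-7 = 13
tmp = 7+7 = 14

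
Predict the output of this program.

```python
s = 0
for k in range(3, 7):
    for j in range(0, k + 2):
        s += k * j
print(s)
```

363

k=3,j=0: s = 0+0 = 0
k=3,j=1: s = 0+3 = 3
k=3,j=2: s = 3+6 = 9
k=3,j=3: s = 9+9 = 18
k=3,j=4: s = 18+12 = 30
k=4,j=0: s = 30+0 = 30
k=4,j=1: s = 30+4 = 34
k=4,j=2: s = 34+8 = 42
k=4,j=3: s = 42+12 = 54
k=4,j=4: s = 54+16 = 70
k=4,j=5: s = 70+20 = 90
k=5,j=0: s = 90+0 = 90
k=5,j=1: s = 90+5 = 95
k=5,j=2: s = 95+10 = 105
k=5,j=3: s = 105+15 = 120
k=5,j=4: s = 120+20 = 140
k=5,j=5: s = 140+25 = 165
k=5,j=6: s = 165+30 = 195
k=6,j=0: s = 195+0 = 195
k=6,j=1: s = 195+6 = 201
k=6,j=2: s = 201+12 = 213
k=6,j=3: s = 213+18 = 231
k=6,j=4: s = 231+24 = 255
k=6,j=5: s = 255+30 = 285
k=6,j=6: s = 285+36 = 321
k=6,j=7: s = 321+42 = 363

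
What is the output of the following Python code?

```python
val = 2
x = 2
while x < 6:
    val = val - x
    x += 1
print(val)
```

x=2: val = 2-2 = 0
x=3: val = 0-3 = -3
x=4: val = (-3)-4 = -7
x=5: val = (-7)-5 = -12

-12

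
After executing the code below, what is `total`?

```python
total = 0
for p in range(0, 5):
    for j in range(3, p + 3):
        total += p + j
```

p=1,j=3: total = 0+4 = 4
p=2,j=3: total = 4+5 = 9
p=2,j=4: total = 9+6 = 15
p=3,j=3: total = 15+6 = 21
p=3,j=4: total = 21+7 = 28
p=3,j=5: total = 28+8 = 36
p=4,j=3: total = 36+7 = 43
p=4,j=4: total = 43+8 = 51
p=4,j=5: total = 51+9 = 60
p=4,j=6: total = 60+10 = 70

70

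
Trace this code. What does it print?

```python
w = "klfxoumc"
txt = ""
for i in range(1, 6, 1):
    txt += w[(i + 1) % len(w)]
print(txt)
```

i=1: add w[2]='f' → 'f'
i=2: add w[3]='x' → 'fx'
i=3: add w[4]='o' → 'fxo'
i=4: add w[5]='u' → 'fxou'
i=5: add w[6]='m' → 'fxoum'

fxoum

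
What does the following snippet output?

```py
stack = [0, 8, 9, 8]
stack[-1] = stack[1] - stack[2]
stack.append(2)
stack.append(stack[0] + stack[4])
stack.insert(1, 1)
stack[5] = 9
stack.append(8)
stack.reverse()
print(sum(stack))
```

stack[-1] = stack[1]-stack[2] = 8-9 = -1 → [0, 8, 9, -1]
append 2 → [0, 8, 9, -1, 2]
append stack[0]+stack[4] = 0+2 = 2 → [0, 8, 9, -1, 2, 2]
insert 1 at 1 → [0, 1, 8, 9, -1, 2, 2]
stack[5] = 9 → [0, 1, 8, 9, -1, 9, 2]
append 8 → [0, 1, 8, 9, -1, 9, 2, 8]
reverse → [8, 2, 9, -1, 9, 8, 1, 0]
sum = 36

36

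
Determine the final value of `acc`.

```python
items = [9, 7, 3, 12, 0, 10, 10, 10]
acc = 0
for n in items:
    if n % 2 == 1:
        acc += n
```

19

n=9: odd, acc = 0+9 = 9
n=7: odd, acc = 9+7 = 16
n=3: odd, acc = 16+3 = 19
n=12: not odd
n=0: not odd
n=10: not odd
n=10: not odd
n=10: not odd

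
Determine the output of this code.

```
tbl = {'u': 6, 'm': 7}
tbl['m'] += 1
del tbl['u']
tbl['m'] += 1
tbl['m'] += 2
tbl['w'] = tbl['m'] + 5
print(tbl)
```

{'m': 11, 'w': 16}

tbl['m'] = 7+1 = 8 → {'u': 6, 'm': 8}
del 'u' → {'m': 8}
tbl['m'] = 8+1 = 9 → {'m': 9}
tbl['m'] = 9+2 = 11 → {'m': 11}
tbl['w'] = tbl['m']+5 = 16 → {'m': 11, 'w': 16}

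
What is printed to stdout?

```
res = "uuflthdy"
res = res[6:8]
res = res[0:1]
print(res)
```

slice [6:8] → 'dy'
slice [0:1] → 'd'

d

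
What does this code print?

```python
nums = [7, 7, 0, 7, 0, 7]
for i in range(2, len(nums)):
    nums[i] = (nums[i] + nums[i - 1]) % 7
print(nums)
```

[7, 7, 0, 0, 0, 0]

i=2: nums[2] = (0+7)%7 = 0 → [7, 7, 0, 7, 0, 7]
i=3: nums[3] = (7+0)%7 = 0 → [7, 7, 0, 0, 0, 7]
i=4: nums[4] = (0+0)%7 = 0 → [7, 7, 0, 0, 0, 7]
i=5: nums[5] = (7+0)%7 = 0 → [7, 7, 0, 0, 0, 0]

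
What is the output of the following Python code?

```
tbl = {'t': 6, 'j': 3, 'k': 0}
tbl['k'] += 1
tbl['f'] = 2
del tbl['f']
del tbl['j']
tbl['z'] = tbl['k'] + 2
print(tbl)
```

tbl['k'] = 0+1 = 1 → {'t': 6, 'j': 3, 'k': 1}
tbl['f'] = 2 → {'t': 6, 'j': 3, 'k': 1, 'f': 2}
del 'f' → {'t': 6, 'j': 3, 'k': 1}
del 'j' → {'t': 6, 'k': 1}
tbl['z'] = tbl['k']+2 = 3 → {'t': 6, 'k': 1, 'z': 3}

{'t': 6, 'k': 1, 'z': 3}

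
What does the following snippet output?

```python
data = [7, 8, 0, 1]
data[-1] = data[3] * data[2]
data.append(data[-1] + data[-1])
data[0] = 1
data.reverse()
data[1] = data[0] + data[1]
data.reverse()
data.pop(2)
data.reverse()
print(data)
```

data[-1] = data[3]*data[2] = 1*0 = 0 → [7, 8, 0, 0]
append data[-1]+data[-1] = 0+0 = 0 → [7, 8, 0, 0, 0]
data[0] = 1 → [1, 8, 0, 0, 0]
reverse → [0, 0, 0, 8, 1]
data[1] = data[0]+data[1] = 0+0 = 0 → [0, 0, 0, 8, 1]
reverse → [1, 8, 0, 0, 0]
pop(2) removes 0 → [1, 8, 0, 0]
reverse → [0, 0, 8, 1]

[0, 0, 8, 1]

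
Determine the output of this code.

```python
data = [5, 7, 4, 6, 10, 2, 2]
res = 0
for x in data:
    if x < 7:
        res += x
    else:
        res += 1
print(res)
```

x=5: <7, res = 0+5 = 5
x=7: not <7, res = 5+1 = 6
x=4: <7, res = 6+4 = 10
x=6: <7, res = 10+6 = 16
x=10: not <7, res = 16+1 = 17
x=2: <7, res = 17+2 = 19
x=2: <7, res = 19+2 = 21

21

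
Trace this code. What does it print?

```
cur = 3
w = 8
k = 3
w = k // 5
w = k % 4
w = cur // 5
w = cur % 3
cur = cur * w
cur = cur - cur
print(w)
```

0

w = 3//5 = 0
w = 3%4 = 3
w = 3//5 = 0
w = 3%3 = 0
cur = 3*0 = 0
cur = 0-0 = 0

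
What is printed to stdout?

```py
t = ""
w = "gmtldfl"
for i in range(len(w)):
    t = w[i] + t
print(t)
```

lfdltmg

i=0: prepend 'g' → 'g'
i=1: prepend 'm' → 'mg'
i=2: prepend 't' → 'tmg'
i=3: prepend 'l' → 'ltmg'
i=4: prepend 'd' → 'dltmg'
i=5: prepend 'f' → 'fdltmg'
i=6: prepend 'l' → 'lfdltmg'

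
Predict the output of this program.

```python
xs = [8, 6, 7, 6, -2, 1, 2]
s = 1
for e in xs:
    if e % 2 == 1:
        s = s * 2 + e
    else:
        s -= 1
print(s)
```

e=8: not odd, s = 1-1 = 0
e=6: not odd, s = 0-1 = -1
e=7: odd, s = (-1)*2+7 = 5
e=6: not odd, s = 5-1 = 4
e=-2: not odd, s = 4-1 = 3
e=1: odd, s = 3*2+1 = 7
e=2: not odd, s = 7-1 = 6

6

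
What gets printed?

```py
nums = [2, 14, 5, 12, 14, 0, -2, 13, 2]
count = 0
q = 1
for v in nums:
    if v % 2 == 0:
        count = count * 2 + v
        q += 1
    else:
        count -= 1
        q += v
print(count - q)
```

818

v=2: even, count = 0*2+2 = 2; q=2
v=14: even, count = 2*2+14 = 18; q=3
v=5: not even, count = 18-1 = 17; q=8
v=12: even, count = 17*2+12 = 46; q=9
v=14: even, count = 46*2+14 = 106; q=10
v=0: even, count = 106*2+0 = 212; q=11
v=-2: even, count = 212*2+(-2) = 422; q=12
v=13: not even, count = 422-1 = 421; q=25
v=2: even, count = 421*2+2 = 844; q=26
count-q = 844-26 = 818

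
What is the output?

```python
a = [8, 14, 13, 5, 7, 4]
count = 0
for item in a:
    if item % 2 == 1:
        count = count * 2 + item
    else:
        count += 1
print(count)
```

86

item=8: not odd, count = 0+1 = 1
item=14: not odd, count = 1+1 = 2
item=13: odd, count = 2*2+13 = 17
item=5: odd, count = 17*2+5 = 39
item=7: odd, count = 39*2+7 = 85
item=4: not odd, count = 85+1 = 86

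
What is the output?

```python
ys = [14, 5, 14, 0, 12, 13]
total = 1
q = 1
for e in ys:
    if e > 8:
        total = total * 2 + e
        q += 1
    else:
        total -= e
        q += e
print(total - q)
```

e=14: >8, total = 1*2+14 = 16; q=2
e=5: not >8, total = 16-5 = 11; q=7
e=14: >8, total = 11*2+14 = 36; q=8
e=0: not >8, total = 36-0 = 36; q=8
e=12: >8, total = 36*2+12 = 84; q=9
e=13: >8, total = 84*2+13 = 181; q=10
total-q = 181-10 = 171

171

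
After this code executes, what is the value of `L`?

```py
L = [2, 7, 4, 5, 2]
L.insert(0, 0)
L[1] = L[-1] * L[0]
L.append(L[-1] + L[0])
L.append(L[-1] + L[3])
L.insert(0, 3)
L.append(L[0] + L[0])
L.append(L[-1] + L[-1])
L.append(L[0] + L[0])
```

[3, 0, 0, 7, 4, 5, 2, 2, 6, 6, 12, 6]

insert 0 at 0 → [0, 2, 7, 4, 5, 2]
L[1] = L[-1]*L[0] = 2*0 = 0 → [0, 0, 7, 4, 5, 2]
append L[-1]+L[0] = 2+0 = 2 → [0, 0, 7, 4, 5, 2, 2]
append L[-1]+L[3] = 2+4 = 6 → [0, 0, 7, 4, 5, 2, 2, 6]
insert 3 at 0 → [3, 0, 0, 7, 4, 5, 2, 2, 6]
append L[0]+L[0] = 3+3 = 6 → [3, 0, 0, 7, 4, 5, 2, 2, 6, 6]
append L[-1]+L[-1] = 6+6 = 12 → [3, 0, 0, 7, 4, 5, 2, 2, 6, 6, 12]
append L[0]+L[0] = 3+3 = 6 → [3, 0, 0, 7, 4, 5, 2, 2, 6, 6, 12, 6]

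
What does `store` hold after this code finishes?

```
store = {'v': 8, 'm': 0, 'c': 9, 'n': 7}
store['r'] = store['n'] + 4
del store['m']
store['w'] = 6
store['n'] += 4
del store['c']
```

{'v': 8, 'n': 11, 'r': 11, 'w': 6}

store['r'] = store['n']+4 = 11 → {'v': 8, 'm': 0, 'c': 9, 'n': 7, 'r': 11}
del 'm' → {'v': 8, 'c': 9, 'n': 7, 'r': 11}
store['w'] = 6 → {'v': 8, 'c': 9, 'n': 7, 'r': 11, 'w': 6}
store['n'] = 7+4 = 11 → {'v': 8, 'c': 9, 'n': 11, 'r': 11, 'w': 6}
del 'c' → {'v': 8, 'n': 11, 'r': 11, 'w': 6}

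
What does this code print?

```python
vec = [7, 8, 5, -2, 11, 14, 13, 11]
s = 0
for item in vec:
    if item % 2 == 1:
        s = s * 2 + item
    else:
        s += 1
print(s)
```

261

item=7: odd, s = 0*2+7 = 7
item=8: not odd, s = 7+1 = 8
item=5: odd, s = 8*2+5 = 21
item=-2: not odd, s = 21+1 = 22
item=11: odd, s = 22*2+11 = 55
item=14: not odd, s = 55+1 = 56
item=13: odd, s = 56*2+13 = 125
item=11: odd, s = 125*2+11 = 261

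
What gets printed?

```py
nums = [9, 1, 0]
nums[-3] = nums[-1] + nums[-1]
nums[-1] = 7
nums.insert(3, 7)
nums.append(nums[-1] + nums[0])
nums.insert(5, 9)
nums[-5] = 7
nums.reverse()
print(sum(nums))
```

nums[-3] = nums[-1]+nums[-1] = 0+0 = 0 → [0, 1, 0]
nums[-1] = 7 → [0, 1, 7]
insert 7 at 3 → [0, 1, 7, 7]
append nums[-1]+nums[0] = 7+0 = 7 → [0, 1, 7, 7, 7]
insert 9 at 5 → [0, 1, 7, 7, 7, 9]
nums[-5] = 7 → [0, 7, 7, 7, 7, 9]
reverse → [9, 7, 7, 7, 7, 0]
sum = 37

37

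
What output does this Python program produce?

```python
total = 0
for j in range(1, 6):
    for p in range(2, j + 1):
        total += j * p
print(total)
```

125

j=2,p=2: total = 0+4 = 4
j=3,p=2: total = 4+6 = 10
j=3,p=3: total = 10+9 = 19
j=4,p=2: total = 19+8 = 27
j=4,p=3: total = 27+12 = 39
j=4,p=4: total = 39+16 = 55
j=5,p=2: total = 55+10 = 65
j=5,p=3: total = 65+15 = 80
j=5,p=4: total = 80+20 = 100
j=5,p=5: total = 100+25 = 125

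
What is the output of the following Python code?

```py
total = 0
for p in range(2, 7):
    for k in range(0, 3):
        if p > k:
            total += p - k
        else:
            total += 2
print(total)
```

p=2,k=0: 2>0, total = 0+2 = 2
p=2,k=1: 2>1, total = 2+1 = 3
p=2,k=2: not 2>2, total = 3+2 = 5
p=3,k=0: 3>0, total = 5+3 = 8
p=3,k=1: 3>1, total = 8+2 = 10
p=3,k=2: 3>2, total = 10+1 = 11
p=4,k=0: 4>0, total = 11+4 = 15
p=4,k=1: 4>1, total = 15+3 = 18
p=4,k=2: 4>2, total = 18+2 = 20
p=5,k=0: 5>0, total = 20+5 = 25
p=5,k=1: 5>1, total = 25+4 = 29
p=5,k=2: 5>2, total = 29+3 = 32
p=6,k=0: 6>0, total = 32+6 = 38
p=6,k=1: 6>1, total = 38+5 = 43
p=6,k=2: 6>2, total = 43+4 = 47

47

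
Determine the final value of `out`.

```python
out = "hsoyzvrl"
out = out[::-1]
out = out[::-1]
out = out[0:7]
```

reverse → 'lrvzyosh'
reverse → 'hsoyzvrl'
slice [0:7] → 'hsoyzvr'

'hsoyzvr'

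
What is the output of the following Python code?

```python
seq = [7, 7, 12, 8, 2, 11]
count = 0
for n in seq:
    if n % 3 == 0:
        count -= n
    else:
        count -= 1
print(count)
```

-17

n=7: not %3==0, count = 0-1 = -1
n=7: not %3==0, count = (-1)-1 = -2
n=12: %3==0, count = (-2)-12 = -14
n=8: not %3==0, count = (-14)-1 = -15
n=2: not %3==0, count = (-15)-1 = -16
n=11: not %3==0, count = (-16)-1 = -17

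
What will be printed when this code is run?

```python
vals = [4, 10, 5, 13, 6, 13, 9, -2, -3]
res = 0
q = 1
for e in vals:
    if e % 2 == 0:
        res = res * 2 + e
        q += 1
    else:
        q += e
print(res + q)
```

e=4: even, res = 0*2+4 = 4; q=2
e=10: even, res = 4*2+10 = 18; q=3
e=5: not even; q=8
e=13: not even; q=21
e=6: even, res = 18*2+6 = 42; q=22
e=13: not even; q=35
e=9: not even; q=44
e=-2: even, res = 42*2+(-2) = 82; q=45
e=-3: not even; q=42
res+q = 82+42 = 124

124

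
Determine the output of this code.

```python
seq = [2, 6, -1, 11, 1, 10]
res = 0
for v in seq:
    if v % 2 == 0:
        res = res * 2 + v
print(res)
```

v=2: even, res = 0*2+2 = 2
v=6: even, res = 2*2+6 = 10
v=-1: not even
v=11: not even
v=1: not even
v=10: even, res = 10*2+10 = 30

30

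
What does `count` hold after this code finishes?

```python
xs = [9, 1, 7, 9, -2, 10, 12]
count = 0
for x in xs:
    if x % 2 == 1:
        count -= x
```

x=9: odd, count = 0-9 = -9
x=1: odd, count = (-9)-1 = -10
x=7: odd, count = (-10)-7 = -17
x=9: odd, count = (-17)-9 = -26
x=-2: not odd
x=10: not odd
x=12: not odd

-26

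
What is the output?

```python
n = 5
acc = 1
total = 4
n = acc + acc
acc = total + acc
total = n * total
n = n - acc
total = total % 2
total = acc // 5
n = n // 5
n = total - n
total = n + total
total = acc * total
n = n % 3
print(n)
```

2

n = 1+1 = 2
acc = 4+1 = 5
total = 2*4 = 8
n = 2-5 = -3
total = 8%2 = 0
total = 5//5 = 1
n = (-3)//5 = -1
n = 1-(-1) = 2
total = 2+1 = 3
total = 5*3 = 15
n = 2%3 = 2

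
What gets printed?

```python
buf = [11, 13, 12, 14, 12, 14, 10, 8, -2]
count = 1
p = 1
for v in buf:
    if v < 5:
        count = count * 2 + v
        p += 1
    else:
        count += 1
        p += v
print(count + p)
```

112

v=11: not <5, count = 1+1 = 2; p=12
v=13: not <5, count = 2+1 = 3; p=25
v=12: not <5, count = 3+1 = 4; p=37
v=14: not <5, count = 4+1 = 5; p=51
v=12: not <5, count = 5+1 = 6; p=63
v=14: not <5, count = 6+1 = 7; p=77
v=10: not <5, count = 7+1 = 8; p=87
v=8: not <5, count = 8+1 = 9; p=95
v=-2: <5, count = 9*2+(-2) = 16; p=96
count+p = 16+96 = 112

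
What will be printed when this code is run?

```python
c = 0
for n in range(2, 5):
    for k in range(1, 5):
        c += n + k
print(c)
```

66

n=2,k=1: c = 0+3 = 3
n=2,k=2: c = 3+4 = 7
n=2,k=3: c = 7+5 = 12
n=2,k=4: c = 12+6 = 18
n=3,k=1: c = 18+4 = 22
n=3,k=2: c = 22+5 = 27
n=3,k=3: c = 27+6 = 33
n=3,k=4: c = 33+7 = 40
n=4,k=1: c = 40+5 = 45
n=4,k=2: c = 45+6 = 51
n=4,k=3: c = 51+7 = 58
n=4,k=4: c = 58+8 = 66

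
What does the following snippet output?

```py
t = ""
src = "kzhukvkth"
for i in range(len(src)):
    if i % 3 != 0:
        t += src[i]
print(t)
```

zhkvth

i=0: skip
i=1: add 'z' → 'z'
i=2: add 'h' → 'zh'
i=3: skip
i=4: add 'k' → 'zhk'
i=5: add 'v' → 'zhkv'
i=6: skip
i=7: add 't' → 'zhkvt'
i=8: add 'h' → 'zhkvth'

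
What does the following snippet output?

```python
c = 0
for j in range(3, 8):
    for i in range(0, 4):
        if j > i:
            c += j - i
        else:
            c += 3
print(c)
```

73

j=3,i=0: 3>0, c = 0+3 = 3
j=3,i=1: 3>1, c = 3+2 = 5
j=3,i=2: 3>2, c = 5+1 = 6
j=3,i=3: not 3>3, c = 6+3 = 9
j=4,i=0: 4>0, c = 9+4 = 13
j=4,i=1: 4>1, c = 13+3 = 16
j=4,i=2: 4>2, c = 16+2 = 18
j=4,i=3: 4>3, c = 18+1 = 19
j=5,i=0: 5>0, c = 19+5 = 24
j=5,i=1: 5>1, c = 24+4 = 28
j=5,i=2: 5>2, c = 28+3 = 31
j=5,i=3: 5>3, c = 31+2 = 33
j=6,i=0: 6>0, c = 33+6 = 39
j=6,i=1: 6>1, c = 39+5 = 44
j=6,i=2: 6>2, c = 44+4 = 48
j=6,i=3: 6>3, c = 48+3 = 51
j=7,i=0: 7>0, c = 51+7 = 58
j=7,i=1: 7>1, c = 58+6 = 64
j=7,i=2: 7>2, c = 64+5 = 69
j=7,i=3: 7>3, c = 69+4 = 73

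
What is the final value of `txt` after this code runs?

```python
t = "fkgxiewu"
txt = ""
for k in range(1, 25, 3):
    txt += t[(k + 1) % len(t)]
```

k=1: add t[2]='g' → 'g'
k=4: add t[5]='e' → 'ge'
k=7: add t[0]='f' → 'gef'
k=10: add t[3]='x' → 'gefx'
k=13: add t[6]='w' → 'gefxw'
k=16: add t[1]='k' → 'gefxwk'
k=19: add t[4]='i' → 'gefxwki'
k=22: add t[7]='u' → 'gefxwkiu'

'gefxwkiu'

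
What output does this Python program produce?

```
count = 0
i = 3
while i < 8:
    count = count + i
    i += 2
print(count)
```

15

i=3: count = 0+3 = 3
i=5: count = 3+5 = 8
i=7: count = 8+7 = 15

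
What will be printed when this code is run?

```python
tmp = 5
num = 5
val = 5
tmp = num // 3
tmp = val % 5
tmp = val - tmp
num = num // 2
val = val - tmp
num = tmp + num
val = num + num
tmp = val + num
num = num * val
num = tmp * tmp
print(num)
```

441

tmp = 5//3 = 1
tmp = 5%5 = 0
tmp = 5-0 = 5
num = 5//2 = 2
val = 5-5 = 0
num = 5+2 = 7
val = 7+7 = 14
tmp = 14+7 = 21
num = 7*14 = 98
num = 21*21 = 441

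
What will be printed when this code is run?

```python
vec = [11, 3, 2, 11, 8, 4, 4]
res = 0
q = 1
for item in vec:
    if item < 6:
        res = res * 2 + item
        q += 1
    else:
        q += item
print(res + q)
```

79

item=11: not <6; q=12
item=3: <6, res = 0*2+3 = 3; q=13
item=2: <6, res = 3*2+2 = 8; q=14
item=11: not <6; q=25
item=8: not <6; q=33
item=4: <6, res = 8*2+4 = 20; q=34
item=4: <6, res = 20*2+4 = 44; q=35
res+q = 44+35 = 79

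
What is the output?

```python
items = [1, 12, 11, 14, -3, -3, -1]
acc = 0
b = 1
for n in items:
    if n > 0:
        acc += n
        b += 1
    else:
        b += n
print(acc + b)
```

n=1: >0, acc = 0+1 = 1; b=2
n=12: >0, acc = 1+12 = 13; b=3
n=11: >0, acc = 13+11 = 24; b=4
n=14: >0, acc = 24+14 = 38; b=5
n=-3: not >0; b=2
n=-3: not >0; b=-1
n=-1: not >0; b=-2
acc+b = 38+(-2) = 36

36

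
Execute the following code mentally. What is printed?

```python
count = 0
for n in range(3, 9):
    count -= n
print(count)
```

n=3: count = 0-3 = -3
n=4: count = (-3)-4 = -7
n=5: count = (-7)-5 = -12
n=6: count = (-12)-6 = -18
n=7: count = (-18)-7 = -25
n=8: count = (-25)-8 = -33

-33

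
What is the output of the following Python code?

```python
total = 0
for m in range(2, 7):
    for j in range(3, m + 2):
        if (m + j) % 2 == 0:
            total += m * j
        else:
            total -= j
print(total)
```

85

m=2,j=3: odd sum, total = 0-3 = -3
m=3,j=3: even sum, total = (-3)+9 = 6
m=3,j=4: odd sum, total = 6-4 = 2
m=4,j=3: odd sum, total = 2-3 = -1
m=4,j=4: even sum, total = (-1)+16 = 15
m=4,j=5: odd sum, total = 15-5 = 10
m=5,j=3: even sum, total = 10+15 = 25
m=5,j=4: odd sum, total = 25-4 = 21
m=5,j=5: even sum, total = 21+25 = 46
m=5,j=6: odd sum, total = 46-6 = 40
m=6,j=3: odd sum, total = 40-3 = 37
m=6,j=4: even sum, total = 37+24 = 61
m=6,j=5: odd sum, total = 61-5 = 56
m=6,j=6: even sum, total = 56+36 = 92
m=6,j=7: odd sum, total = 92-7 = 85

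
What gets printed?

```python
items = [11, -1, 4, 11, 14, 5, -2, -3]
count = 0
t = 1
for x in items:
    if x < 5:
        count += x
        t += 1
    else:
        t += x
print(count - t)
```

x=11: not <5; t=12
x=-1: <5, count = 0+(-1) = -1; t=13
x=4: <5, count = (-1)+4 = 3; t=14
x=11: not <5; t=25
x=14: not <5; t=39
x=5: not <5; t=44
x=-2: <5, count = 3+(-2) = 1; t=45
x=-3: <5, count = 1+(-3) = -2; t=46
count-t = (-2)-46 = -48

-48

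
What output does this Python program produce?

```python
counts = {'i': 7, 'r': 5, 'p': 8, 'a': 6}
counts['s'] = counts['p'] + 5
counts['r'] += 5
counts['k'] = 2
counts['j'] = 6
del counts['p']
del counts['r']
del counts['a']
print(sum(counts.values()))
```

counts['s'] = counts['p']+5 = 13 → {'i': 7, 'r': 5, 'p': 8, 'a': 6, 's': 13}
counts['r'] = 5+5 = 10 → {'i': 7, 'r': 10, 'p': 8, 'a': 6, 's': 13}
counts['k'] = 2 → {'i': 7, 'r': 10, 'p': 8, 'a': 6, 's': 13, 'k': 2}
counts['j'] = 6 → {'i': 7, 'r': 10, 'p': 8, 'a': 6, 's': 13, 'k': 2, 'j': 6}
del 'p' → {'i': 7, 'r': 10, 'a': 6, 's': 13, 'k': 2, 'j': 6}
del 'r' → {'i': 7, 'a': 6, 's': 13, 'k': 2, 'j': 6}
del 'a' → {'i': 7, 's': 13, 'k': 2, 'j': 6}
sum of values = 28

28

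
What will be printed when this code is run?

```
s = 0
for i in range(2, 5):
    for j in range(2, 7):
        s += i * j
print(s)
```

180

i=2,j=2: s = 0+4 = 4
i=2,j=3: s = 4+6 = 10
i=2,j=4: s = 10+8 = 18
i=2,j=5: s = 18+10 = 28
i=2,j=6: s = 28+12 = 40
i=3,j=2: s = 40+6 = 46
i=3,j=3: s = 46+9 = 55
i=3,j=4: s = 55+12 = 67
i=3,j=5: s = 67+15 = 82
i=3,j=6: s = 82+18 = 100
i=4,j=2: s = 100+8 = 108
i=4,j=3: s = 108+12 = 120
i=4,j=4: s = 120+16 = 136
i=4,j=5: s = 136+20 = 156
i=4,j=6: s = 156+24 = 180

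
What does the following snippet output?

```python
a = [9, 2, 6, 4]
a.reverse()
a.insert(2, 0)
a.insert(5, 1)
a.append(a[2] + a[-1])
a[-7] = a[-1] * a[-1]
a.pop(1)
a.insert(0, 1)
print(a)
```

reverse → [4, 6, 2, 9]
insert 0 at 2 → [4, 6, 0, 2, 9]
insert 1 at 5 → [4, 6, 0, 2, 9, 1]
append a[2]+a[-1] = 0+1 = 1 → [4, 6, 0, 2, 9, 1, 1]
a[-7] = a[-1]*a[-1] = 1*1 = 1 → [1, 6, 0, 2, 9, 1, 1]
pop(1) removes 6 → [1, 0, 2, 9, 1, 1]
insert 1 at 0 → [1, 1, 0, 2, 9, 1, 1]

[1, 1, 0, 2, 9, 1, 1]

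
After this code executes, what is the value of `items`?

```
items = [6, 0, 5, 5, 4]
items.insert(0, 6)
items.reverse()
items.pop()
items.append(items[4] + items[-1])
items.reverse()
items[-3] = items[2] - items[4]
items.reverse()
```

[4, 5, -5, 0, 6, 12]

insert 6 at 0 → [6, 6, 0, 5, 5, 4]
reverse → [4, 5, 5, 0, 6, 6]
pop() removes 6 → [4, 5, 5, 0, 6]
append items[4]+items[-1] = 6+6 = 12 → [4, 5, 5, 0, 6, 12]
reverse → [12, 6, 0, 5, 5, 4]
items[-3] = items[2]-items[4] = 0-5 = -5 → [12, 6, 0, -5, 5, 4]
reverse → [4, 5, -5, 0, 6, 12]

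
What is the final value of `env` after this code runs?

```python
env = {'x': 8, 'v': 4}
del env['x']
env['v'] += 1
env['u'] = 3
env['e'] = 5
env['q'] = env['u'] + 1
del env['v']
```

del 'x' → {'v': 4}
env['v'] = 4+1 = 5 → {'v': 5}
env['u'] = 3 → {'v': 5, 'u': 3}
env['e'] = 5 → {'v': 5, 'u': 3, 'e': 5}
env['q'] = env['u']+1 = 4 → {'v': 5, 'u': 3, 'e': 5, 'q': 4}
del 'v' → {'u': 3, 'e': 5, 'q': 4}

{'u': 3, 'e': 5, 'q': 4}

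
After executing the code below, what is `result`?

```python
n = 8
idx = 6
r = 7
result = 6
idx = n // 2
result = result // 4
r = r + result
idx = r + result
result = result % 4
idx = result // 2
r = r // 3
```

idx = 8//2 = 4
result = 6//4 = 1
r = 7+1 = 8
idx = 8+1 = 9
result = 1%4 = 1
idx = 1//2 = 0
r = 8//3 = 2

1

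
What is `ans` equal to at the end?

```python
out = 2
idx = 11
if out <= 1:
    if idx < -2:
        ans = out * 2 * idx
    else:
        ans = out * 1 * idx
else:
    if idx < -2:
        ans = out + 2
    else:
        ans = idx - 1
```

10

out=2, idx=11
out <= 1 is False; idx < -2 is False
→ ans = idx - 1 = 10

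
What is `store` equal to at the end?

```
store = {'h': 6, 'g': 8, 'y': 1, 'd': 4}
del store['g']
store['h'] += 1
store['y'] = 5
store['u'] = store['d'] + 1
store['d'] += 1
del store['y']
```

{'h': 7, 'd': 5, 'u': 5}

del 'g' → {'h': 6, 'y': 1, 'd': 4}
store['h'] = 6+1 = 7 → {'h': 7, 'y': 1, 'd': 4}
store['y'] = 5 → {'h': 7, 'y': 5, 'd': 4}
store['u'] = store['d']+1 = 5 → {'h': 7, 'y': 5, 'd': 4, 'u': 5}
store['d'] = 4+1 = 5 → {'h': 7, 'y': 5, 'd': 5, 'u': 5}
del 'y' → {'h': 7, 'd': 5, 'u': 5}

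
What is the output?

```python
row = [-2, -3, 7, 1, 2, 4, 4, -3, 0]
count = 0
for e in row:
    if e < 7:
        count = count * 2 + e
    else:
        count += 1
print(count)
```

-278

e=-2: <7, count = 0*2+(-2) = -2
e=-3: <7, count = (-2)*2+(-3) = -7
e=7: not <7, count = (-7)+1 = -6
e=1: <7, count = (-6)*2+1 = -11
e=2: <7, count = (-11)*2+2 = -20
e=4: <7, count = (-20)*2+4 = -36
e=4: <7, count = (-36)*2+4 = -68
e=-3: <7, count = (-68)*2+(-3) = -139
e=0: <7, count = (-139)*2+0 = -278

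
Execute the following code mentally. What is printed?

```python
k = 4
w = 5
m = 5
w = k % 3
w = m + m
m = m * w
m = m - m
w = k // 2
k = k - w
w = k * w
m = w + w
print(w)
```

w = 4%3 = 1
w = 5+5 = 10
m = 5*10 = 50
m = 50-50 = 0
w = 4//2 = 2
k = 4-2 = 2
w = 2*2 = 4
m = 4+4 = 8

4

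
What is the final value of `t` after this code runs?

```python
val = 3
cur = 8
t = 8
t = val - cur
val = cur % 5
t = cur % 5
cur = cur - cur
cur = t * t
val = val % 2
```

3

t = 3-8 = -5
val = 8%5 = 3
t = 8%5 = 3
cur = 8-8 = 0
cur = 3*3 = 9
val = 3%2 = 1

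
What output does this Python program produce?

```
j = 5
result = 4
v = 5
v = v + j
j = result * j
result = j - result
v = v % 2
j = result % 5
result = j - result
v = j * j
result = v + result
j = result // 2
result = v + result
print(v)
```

1

v = 5+5 = 10
j = 4*5 = 20
result = 20-4 = 16
v = 10%2 = 0
j = 16%5 = 1
result = 1-16 = -15
v = 1*1 = 1
result = 1+(-15) = -14
j = (-14)//2 = -7
result = 1+(-14) = -13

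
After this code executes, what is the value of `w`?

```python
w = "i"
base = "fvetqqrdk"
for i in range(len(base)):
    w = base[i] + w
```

'kdrqqtevfi'

i=0: prepend 'f' → 'fi'
i=1: prepend 'v' → 'vfi'
i=2: prepend 'e' → 'evfi'
i=3: prepend 't' → 'tevfi'
i=4: prepend 'q' → 'qtevfi'
i=5: prepend 'q' → 'qqtevfi'
i=6: prepend 'r' → 'rqqtevfi'
i=7: prepend 'd' → 'drqqtevfi'
i=8: prepend 'k' → 'kdrqqtevfi'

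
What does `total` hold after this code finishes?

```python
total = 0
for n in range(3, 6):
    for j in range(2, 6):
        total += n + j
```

90

n=3,j=2: total = 0+5 = 5
n=3,j=3: total = 5+6 = 11
n=3,j=4: total = 11+7 = 18
n=3,j=5: total = 18+8 = 26
n=4,j=2: total = 26+6 = 32
n=4,j=3: total = 32+7 = 39
n=4,j=4: total = 39+8 = 47
n=4,j=5: total = 47+9 = 56
n=5,j=2: total = 56+7 = 63
n=5,j=3: total = 63+8 = 71
n=5,j=4: total = 71+9 = 80
n=5,j=5: total = 80+10 = 90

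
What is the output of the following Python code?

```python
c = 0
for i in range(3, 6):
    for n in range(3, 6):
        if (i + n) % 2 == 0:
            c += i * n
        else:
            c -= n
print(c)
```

64

i=3,n=3: even sum, c = 0+9 = 9
i=3,n=4: odd sum, c = 9-4 = 5
i=3,n=5: even sum, c = 5+15 = 20
i=4,n=3: odd sum, c = 20-3 = 17
i=4,n=4: even sum, c = 17+16 = 33
i=4,n=5: odd sum, c = 33-5 = 28
i=5,n=3: even sum, c = 28+15 = 43
i=5,n=4: odd sum, c = 43-4 = 39
i=5,n=5: even sum, c = 39+25 = 64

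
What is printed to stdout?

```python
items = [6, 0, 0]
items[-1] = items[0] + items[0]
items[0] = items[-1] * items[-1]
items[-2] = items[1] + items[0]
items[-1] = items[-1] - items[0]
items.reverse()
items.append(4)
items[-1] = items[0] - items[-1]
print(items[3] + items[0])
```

items[-1] = items[0]+items[0] = 6+6 = 12 → [6, 0, 12]
items[0] = items[-1]*items[-1] = 12*12 = 144 → [144, 0, 12]
items[-2] = items[1]+items[0] = 0+144 = 144 → [144, 144, 12]
items[-1] = items[-1]-items[0] = 12-144 = -132 → [144, 144, -132]
reverse → [-132, 144, 144]
append 4 → [-132, 144, 144, 4]
items[-1] = items[0]-items[-1] = (-132)-4 = -136 → [-132, 144, 144, -136]
items[3]+items[0] = (-136)+(-132) = -268

-268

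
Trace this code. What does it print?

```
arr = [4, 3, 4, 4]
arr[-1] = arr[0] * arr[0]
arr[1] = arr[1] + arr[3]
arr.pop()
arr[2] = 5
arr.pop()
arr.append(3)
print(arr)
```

arr[-1] = arr[0]*arr[0] = 4*4 = 16 → [4, 3, 4, 16]
arr[1] = arr[1]+arr[3] = 3+16 = 19 → [4, 19, 4, 16]
pop() removes 16 → [4, 19, 4]
arr[2] = 5 → [4, 19, 5]
pop() removes 5 → [4, 19]
append 3 → [4, 19, 3]

[4, 19, 3]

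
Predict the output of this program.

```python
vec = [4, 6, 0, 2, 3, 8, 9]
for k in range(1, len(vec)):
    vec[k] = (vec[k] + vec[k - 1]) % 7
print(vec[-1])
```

4

k=1: vec[1] = (6+4)%7 = 3 → [4, 3, 0, 2, 3, 8, 9]
k=2: vec[2] = (0+3)%7 = 3 → [4, 3, 3, 2, 3, 8, 9]
k=3: vec[3] = (2+3)%7 = 5 → [4, 3, 3, 5, 3, 8, 9]
k=4: vec[4] = (3+5)%7 = 1 → [4, 3, 3, 5, 1, 8, 9]
k=5: vec[5] = (8+1)%7 = 2 → [4, 3, 3, 5, 1, 2, 9]
k=6: vec[6] = (9+2)%7 = 4 → [4, 3, 3, 5, 1, 2, 4]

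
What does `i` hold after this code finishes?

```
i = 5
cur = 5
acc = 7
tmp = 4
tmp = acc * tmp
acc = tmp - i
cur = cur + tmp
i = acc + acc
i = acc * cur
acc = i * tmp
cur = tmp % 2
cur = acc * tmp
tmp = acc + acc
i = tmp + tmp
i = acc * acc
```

451647504

tmp = 7*4 = 28
acc = 28-5 = 23
cur = 5+28 = 33
i = 23+23 = 46
i = 23*33 = 759
acc = 759*28 = 21252
cur = 28%2 = 0
cur = 21252*28 = 595056
tmp = 21252+21252 = 42504
i = 42504+42504 = 85008
i = 21252*21252 = 451647504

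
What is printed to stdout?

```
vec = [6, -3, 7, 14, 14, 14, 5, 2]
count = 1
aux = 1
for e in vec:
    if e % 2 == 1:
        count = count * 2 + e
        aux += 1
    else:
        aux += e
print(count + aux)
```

e=6: not odd; aux=7
e=-3: odd, count = 1*2+(-3) = -1; aux=8
e=7: odd, count = (-1)*2+7 = 5; aux=9
e=14: not odd; aux=23
e=14: not odd; aux=37
e=14: not odd; aux=51
e=5: odd, count = 5*2+5 = 15; aux=52
e=2: not odd; aux=54
count+aux = 15+54 = 69

69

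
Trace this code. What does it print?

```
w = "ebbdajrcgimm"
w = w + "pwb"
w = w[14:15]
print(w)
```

b

+ 'pwb' → 'ebbdajrcgimmpwb'
slice [14:15] → 'b'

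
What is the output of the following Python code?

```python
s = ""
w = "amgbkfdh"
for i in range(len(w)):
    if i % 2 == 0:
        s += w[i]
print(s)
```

i=0: add 'a' → 'a'
i=1: skip
i=2: add 'g' → 'ag'
i=3: skip
i=4: add 'k' → 'agk'
i=5: skip
i=6: add 'd' → 'agkd'
i=7: skip

agkd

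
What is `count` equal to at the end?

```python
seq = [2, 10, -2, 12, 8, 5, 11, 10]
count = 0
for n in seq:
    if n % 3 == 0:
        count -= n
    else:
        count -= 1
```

-19

n=2: not %3==0, count = 0-1 = -1
n=10: not %3==0, count = (-1)-1 = -2
n=-2: not %3==0, count = (-2)-1 = -3
n=12: %3==0, count = (-3)-12 = -15
n=8: not %3==0, count = (-15)-1 = -16
n=5: not %3==0, count = (-16)-1 = -17
n=11: not %3==0, count = (-17)-1 = -18
n=10: not %3==0, count = (-18)-1 = -19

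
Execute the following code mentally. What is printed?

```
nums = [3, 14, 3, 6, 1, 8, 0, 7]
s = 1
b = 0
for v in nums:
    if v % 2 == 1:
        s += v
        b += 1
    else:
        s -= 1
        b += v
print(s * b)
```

352

v=3: odd, s = 1+3 = 4; b=1
v=14: not odd, s = 4-1 = 3; b=15
v=3: odd, s = 3+3 = 6; b=16
v=6: not odd, s = 6-1 = 5; b=22
v=1: odd, s = 5+1 = 6; b=23
v=8: not odd, s = 6-1 = 5; b=31
v=0: not odd, s = 5-1 = 4; b=31
v=7: odd, s = 4+7 = 11; b=32
s*b = 11*32 = 352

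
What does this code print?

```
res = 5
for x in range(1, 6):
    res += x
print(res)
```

20

x=1: res = 5+1 = 6
x=2: res = 6+2 = 8
x=3: res = 8+3 = 11
x=4: res = 11+4 = 15
x=5: res = 15+5 = 20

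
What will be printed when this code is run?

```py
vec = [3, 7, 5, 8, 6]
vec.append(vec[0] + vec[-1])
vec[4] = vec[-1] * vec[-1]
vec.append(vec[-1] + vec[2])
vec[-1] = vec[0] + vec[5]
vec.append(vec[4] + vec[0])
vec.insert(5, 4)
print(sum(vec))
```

213

append vec[0]+vec[-1] = 3+6 = 9 → [3, 7, 5, 8, 6, 9]
vec[4] = vec[-1]*vec[-1] = 9*9 = 81 → [3, 7, 5, 8, 81, 9]
append vec[-1]+vec[2] = 9+5 = 14 → [3, 7, 5, 8, 81, 9, 14]
vec[-1] = vec[0]+vec[5] = 3+9 = 12 → [3, 7, 5, 8, 81, 9, 12]
append vec[4]+vec[0] = 81+3 = 84 → [3, 7, 5, 8, 81, 9, 12, 84]
insert 4 at 5 → [3, 7, 5, 8, 81, 4, 9, 12, 84]
sum = 213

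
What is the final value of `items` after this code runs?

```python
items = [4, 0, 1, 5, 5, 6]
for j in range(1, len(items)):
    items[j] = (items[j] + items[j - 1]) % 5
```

j=1: items[1] = (0+4)%5 = 4 → [4, 4, 1, 5, 5, 6]
j=2: items[2] = (1+4)%5 = 0 → [4, 4, 0, 5, 5, 6]
j=3: items[3] = (5+0)%5 = 0 → [4, 4, 0, 0, 5, 6]
j=4: items[4] = (5+0)%5 = 0 → [4, 4, 0, 0, 0, 6]
j=5: items[5] = (6+0)%5 = 1 → [4, 4, 0, 0, 0, 1]

[4, 4, 0, 0, 0, 1]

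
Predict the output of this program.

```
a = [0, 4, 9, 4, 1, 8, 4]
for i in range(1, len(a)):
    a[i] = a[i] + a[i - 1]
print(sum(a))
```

i=1: a[1] = 4+0 = 4 → [0, 4, 9, 4, 1, 8, 4]
i=2: a[2] = 9+4 = 13 → [0, 4, 13, 4, 1, 8, 4]
i=3: a[3] = 4+13 = 17 → [0, 4, 13, 17, 1, 8, 4]
i=4: a[4] = 1+17 = 18 → [0, 4, 13, 17, 18, 8, 4]
i=5: a[5] = 8+18 = 26 → [0, 4, 13, 17, 18, 26, 4]
i=6: a[6] = 4+26 = 30 → [0, 4, 13, 17, 18, 26, 30]
sum = 108

108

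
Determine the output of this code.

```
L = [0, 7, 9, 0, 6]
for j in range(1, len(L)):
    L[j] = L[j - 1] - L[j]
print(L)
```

j=1: L[1] = 0-7 = -7 → [0, -7, 9, 0, 6]
j=2: L[2] = (-7)-9 = -16 → [0, -7, -16, 0, 6]
j=3: L[3] = (-16)-0 = -16 → [0, -7, -16, -16, 6]
j=4: L[4] = (-16)-6 = -22 → [0, -7, -16, -16, -22]

[0, -7, -16, -16, -22]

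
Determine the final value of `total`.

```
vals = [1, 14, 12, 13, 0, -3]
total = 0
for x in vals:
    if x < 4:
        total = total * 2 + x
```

1

x=1: <4, total = 0*2+1 = 1
x=14: not <4
x=12: not <4
x=13: not <4
x=0: <4, total = 1*2+0 = 2
x=-3: <4, total = 2*2+(-3) = 1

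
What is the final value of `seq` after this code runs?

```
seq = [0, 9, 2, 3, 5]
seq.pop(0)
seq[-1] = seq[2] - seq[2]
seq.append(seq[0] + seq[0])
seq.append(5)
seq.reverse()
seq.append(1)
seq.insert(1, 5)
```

[5, 5, 18, 0, 3, 2, 9, 1]

pop(0) removes 0 → [9, 2, 3, 5]
seq[-1] = seq[2]-seq[2] = 3-3 = 0 → [9, 2, 3, 0]
append seq[0]+seq[0] = 9+9 = 18 → [9, 2, 3, 0, 18]
append 5 → [9, 2, 3, 0, 18, 5]
reverse → [5, 18, 0, 3, 2, 9]
append 1 → [5, 18, 0, 3, 2, 9, 1]
insert 5 at 1 → [5, 5, 18, 0, 3, 2, 9, 1]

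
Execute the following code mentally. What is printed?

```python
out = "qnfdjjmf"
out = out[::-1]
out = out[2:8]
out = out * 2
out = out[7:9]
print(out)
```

reverse → 'fmjjdfnq'
slice [2:8] → 'jjdfnq'
repeat ×2 → 'jjdfnqjjdfnq'
slice [7:9] → 'jd'

jd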